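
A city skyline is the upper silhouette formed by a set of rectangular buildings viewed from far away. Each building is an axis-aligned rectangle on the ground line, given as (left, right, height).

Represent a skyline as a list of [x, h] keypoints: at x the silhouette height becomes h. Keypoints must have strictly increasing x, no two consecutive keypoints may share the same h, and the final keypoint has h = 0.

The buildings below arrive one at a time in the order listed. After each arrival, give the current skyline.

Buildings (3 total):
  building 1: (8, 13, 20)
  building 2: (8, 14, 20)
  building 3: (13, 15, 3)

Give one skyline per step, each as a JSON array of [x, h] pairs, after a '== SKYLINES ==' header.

== SKYLINES ==
[[8,20],[13,0]]
[[8,20],[14,0]]
[[8,20],[14,3],[15,0]]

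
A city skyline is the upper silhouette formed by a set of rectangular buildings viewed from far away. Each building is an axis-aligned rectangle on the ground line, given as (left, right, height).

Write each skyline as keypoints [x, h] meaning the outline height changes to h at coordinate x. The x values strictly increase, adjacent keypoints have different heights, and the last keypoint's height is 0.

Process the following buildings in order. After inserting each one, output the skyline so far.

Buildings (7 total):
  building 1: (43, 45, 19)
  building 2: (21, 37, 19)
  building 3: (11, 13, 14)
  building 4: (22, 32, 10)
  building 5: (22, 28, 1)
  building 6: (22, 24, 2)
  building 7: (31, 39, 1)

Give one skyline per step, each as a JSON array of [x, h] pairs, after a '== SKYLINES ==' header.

== SKYLINES ==
[[43,19],[45,0]]
[[21,19],[37,0],[43,19],[45,0]]
[[11,14],[13,0],[21,19],[37,0],[43,19],[45,0]]
[[11,14],[13,0],[21,19],[37,0],[43,19],[45,0]]
[[11,14],[13,0],[21,19],[37,0],[43,19],[45,0]]
[[11,14],[13,0],[21,19],[37,0],[43,19],[45,0]]
[[11,14],[13,0],[21,19],[37,1],[39,0],[43,19],[45,0]]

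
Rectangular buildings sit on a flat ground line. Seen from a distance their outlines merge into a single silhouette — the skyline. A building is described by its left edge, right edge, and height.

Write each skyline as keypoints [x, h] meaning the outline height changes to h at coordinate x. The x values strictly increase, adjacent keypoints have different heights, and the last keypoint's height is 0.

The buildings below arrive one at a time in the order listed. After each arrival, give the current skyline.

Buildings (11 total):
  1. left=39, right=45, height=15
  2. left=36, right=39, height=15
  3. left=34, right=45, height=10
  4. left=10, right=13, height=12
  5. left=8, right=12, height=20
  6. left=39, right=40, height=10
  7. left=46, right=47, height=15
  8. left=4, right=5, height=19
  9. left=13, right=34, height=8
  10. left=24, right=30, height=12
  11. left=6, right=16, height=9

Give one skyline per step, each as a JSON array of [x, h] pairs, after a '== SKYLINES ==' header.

== SKYLINES ==
[[39,15],[45,0]]
[[36,15],[45,0]]
[[34,10],[36,15],[45,0]]
[[10,12],[13,0],[34,10],[36,15],[45,0]]
[[8,20],[12,12],[13,0],[34,10],[36,15],[45,0]]
[[8,20],[12,12],[13,0],[34,10],[36,15],[45,0]]
[[8,20],[12,12],[13,0],[34,10],[36,15],[45,0],[46,15],[47,0]]
[[4,19],[5,0],[8,20],[12,12],[13,0],[34,10],[36,15],[45,0],[46,15],[47,0]]
[[4,19],[5,0],[8,20],[12,12],[13,8],[34,10],[36,15],[45,0],[46,15],[47,0]]
[[4,19],[5,0],[8,20],[12,12],[13,8],[24,12],[30,8],[34,10],[36,15],[45,0],[46,15],[47,0]]
[[4,19],[5,0],[6,9],[8,20],[12,12],[13,9],[16,8],[24,12],[30,8],[34,10],[36,15],[45,0],[46,15],[47,0]]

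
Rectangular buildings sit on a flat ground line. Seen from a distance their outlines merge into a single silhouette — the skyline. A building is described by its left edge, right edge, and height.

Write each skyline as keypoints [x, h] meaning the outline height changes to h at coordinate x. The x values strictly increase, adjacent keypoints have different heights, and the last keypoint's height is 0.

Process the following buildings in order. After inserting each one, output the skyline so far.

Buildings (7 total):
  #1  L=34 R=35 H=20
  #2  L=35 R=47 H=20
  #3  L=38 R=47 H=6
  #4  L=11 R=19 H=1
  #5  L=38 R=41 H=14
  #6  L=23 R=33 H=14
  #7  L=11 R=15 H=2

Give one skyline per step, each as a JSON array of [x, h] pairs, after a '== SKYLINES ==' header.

== SKYLINES ==
[[34,20],[35,0]]
[[34,20],[47,0]]
[[34,20],[47,0]]
[[11,1],[19,0],[34,20],[47,0]]
[[11,1],[19,0],[34,20],[47,0]]
[[11,1],[19,0],[23,14],[33,0],[34,20],[47,0]]
[[11,2],[15,1],[19,0],[23,14],[33,0],[34,20],[47,0]]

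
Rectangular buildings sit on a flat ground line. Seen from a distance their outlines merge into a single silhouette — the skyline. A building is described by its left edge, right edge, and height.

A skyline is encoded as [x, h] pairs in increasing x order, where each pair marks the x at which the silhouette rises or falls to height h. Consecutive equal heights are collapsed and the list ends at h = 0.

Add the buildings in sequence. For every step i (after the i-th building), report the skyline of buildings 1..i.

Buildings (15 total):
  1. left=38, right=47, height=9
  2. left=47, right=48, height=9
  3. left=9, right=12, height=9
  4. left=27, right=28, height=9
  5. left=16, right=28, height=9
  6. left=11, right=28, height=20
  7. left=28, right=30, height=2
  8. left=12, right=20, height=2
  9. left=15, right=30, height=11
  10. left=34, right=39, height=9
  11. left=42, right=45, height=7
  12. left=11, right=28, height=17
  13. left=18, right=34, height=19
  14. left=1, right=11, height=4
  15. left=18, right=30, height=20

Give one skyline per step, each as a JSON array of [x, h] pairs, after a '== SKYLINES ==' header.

== SKYLINES ==
[[38,9],[47,0]]
[[38,9],[48,0]]
[[9,9],[12,0],[38,9],[48,0]]
[[9,9],[12,0],[27,9],[28,0],[38,9],[48,0]]
[[9,9],[12,0],[16,9],[28,0],[38,9],[48,0]]
[[9,9],[11,20],[28,0],[38,9],[48,0]]
[[9,9],[11,20],[28,2],[30,0],[38,9],[48,0]]
[[9,9],[11,20],[28,2],[30,0],[38,9],[48,0]]
[[9,9],[11,20],[28,11],[30,0],[38,9],[48,0]]
[[9,9],[11,20],[28,11],[30,0],[34,9],[48,0]]
[[9,9],[11,20],[28,11],[30,0],[34,9],[48,0]]
[[9,9],[11,20],[28,11],[30,0],[34,9],[48,0]]
[[9,9],[11,20],[28,19],[34,9],[48,0]]
[[1,4],[9,9],[11,20],[28,19],[34,9],[48,0]]
[[1,4],[9,9],[11,20],[30,19],[34,9],[48,0]]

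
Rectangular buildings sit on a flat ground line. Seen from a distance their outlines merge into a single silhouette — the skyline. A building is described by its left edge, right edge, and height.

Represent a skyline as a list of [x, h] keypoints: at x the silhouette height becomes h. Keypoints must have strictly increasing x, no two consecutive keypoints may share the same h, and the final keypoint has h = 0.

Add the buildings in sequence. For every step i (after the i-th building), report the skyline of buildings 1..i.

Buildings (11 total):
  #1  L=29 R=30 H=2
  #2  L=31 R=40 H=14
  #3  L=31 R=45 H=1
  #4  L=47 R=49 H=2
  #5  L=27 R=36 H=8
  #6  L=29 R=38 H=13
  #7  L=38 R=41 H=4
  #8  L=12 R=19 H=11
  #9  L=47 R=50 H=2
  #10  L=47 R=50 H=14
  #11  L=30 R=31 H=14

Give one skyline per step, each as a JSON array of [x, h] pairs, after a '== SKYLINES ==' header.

== SKYLINES ==
[[29,2],[30,0]]
[[29,2],[30,0],[31,14],[40,0]]
[[29,2],[30,0],[31,14],[40,1],[45,0]]
[[29,2],[30,0],[31,14],[40,1],[45,0],[47,2],[49,0]]
[[27,8],[31,14],[40,1],[45,0],[47,2],[49,0]]
[[27,8],[29,13],[31,14],[40,1],[45,0],[47,2],[49,0]]
[[27,8],[29,13],[31,14],[40,4],[41,1],[45,0],[47,2],[49,0]]
[[12,11],[19,0],[27,8],[29,13],[31,14],[40,4],[41,1],[45,0],[47,2],[49,0]]
[[12,11],[19,0],[27,8],[29,13],[31,14],[40,4],[41,1],[45,0],[47,2],[50,0]]
[[12,11],[19,0],[27,8],[29,13],[31,14],[40,4],[41,1],[45,0],[47,14],[50,0]]
[[12,11],[19,0],[27,8],[29,13],[30,14],[40,4],[41,1],[45,0],[47,14],[50,0]]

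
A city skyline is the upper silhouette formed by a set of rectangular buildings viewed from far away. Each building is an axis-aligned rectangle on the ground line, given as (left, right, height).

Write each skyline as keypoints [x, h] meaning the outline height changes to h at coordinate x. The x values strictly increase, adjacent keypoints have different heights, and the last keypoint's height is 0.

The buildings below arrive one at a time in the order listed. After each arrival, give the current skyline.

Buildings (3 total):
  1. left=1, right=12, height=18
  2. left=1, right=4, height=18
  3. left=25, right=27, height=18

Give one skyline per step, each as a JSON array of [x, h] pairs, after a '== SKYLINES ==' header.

== SKYLINES ==
[[1,18],[12,0]]
[[1,18],[12,0]]
[[1,18],[12,0],[25,18],[27,0]]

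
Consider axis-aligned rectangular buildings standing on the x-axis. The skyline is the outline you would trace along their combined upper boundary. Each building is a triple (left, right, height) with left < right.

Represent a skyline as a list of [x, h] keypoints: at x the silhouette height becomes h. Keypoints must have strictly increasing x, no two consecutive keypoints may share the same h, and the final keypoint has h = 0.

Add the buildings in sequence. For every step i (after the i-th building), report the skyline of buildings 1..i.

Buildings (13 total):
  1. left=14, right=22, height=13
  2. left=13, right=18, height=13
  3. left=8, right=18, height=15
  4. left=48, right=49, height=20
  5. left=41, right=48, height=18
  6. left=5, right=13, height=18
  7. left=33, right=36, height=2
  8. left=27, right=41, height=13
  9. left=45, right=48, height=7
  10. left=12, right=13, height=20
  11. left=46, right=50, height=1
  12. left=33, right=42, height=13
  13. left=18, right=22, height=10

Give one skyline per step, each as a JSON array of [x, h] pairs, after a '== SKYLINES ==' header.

== SKYLINES ==
[[14,13],[22,0]]
[[13,13],[22,0]]
[[8,15],[18,13],[22,0]]
[[8,15],[18,13],[22,0],[48,20],[49,0]]
[[8,15],[18,13],[22,0],[41,18],[48,20],[49,0]]
[[5,18],[13,15],[18,13],[22,0],[41,18],[48,20],[49,0]]
[[5,18],[13,15],[18,13],[22,0],[33,2],[36,0],[41,18],[48,20],[49,0]]
[[5,18],[13,15],[18,13],[22,0],[27,13],[41,18],[48,20],[49,0]]
[[5,18],[13,15],[18,13],[22,0],[27,13],[41,18],[48,20],[49,0]]
[[5,18],[12,20],[13,15],[18,13],[22,0],[27,13],[41,18],[48,20],[49,0]]
[[5,18],[12,20],[13,15],[18,13],[22,0],[27,13],[41,18],[48,20],[49,1],[50,0]]
[[5,18],[12,20],[13,15],[18,13],[22,0],[27,13],[41,18],[48,20],[49,1],[50,0]]
[[5,18],[12,20],[13,15],[18,13],[22,0],[27,13],[41,18],[48,20],[49,1],[50,0]]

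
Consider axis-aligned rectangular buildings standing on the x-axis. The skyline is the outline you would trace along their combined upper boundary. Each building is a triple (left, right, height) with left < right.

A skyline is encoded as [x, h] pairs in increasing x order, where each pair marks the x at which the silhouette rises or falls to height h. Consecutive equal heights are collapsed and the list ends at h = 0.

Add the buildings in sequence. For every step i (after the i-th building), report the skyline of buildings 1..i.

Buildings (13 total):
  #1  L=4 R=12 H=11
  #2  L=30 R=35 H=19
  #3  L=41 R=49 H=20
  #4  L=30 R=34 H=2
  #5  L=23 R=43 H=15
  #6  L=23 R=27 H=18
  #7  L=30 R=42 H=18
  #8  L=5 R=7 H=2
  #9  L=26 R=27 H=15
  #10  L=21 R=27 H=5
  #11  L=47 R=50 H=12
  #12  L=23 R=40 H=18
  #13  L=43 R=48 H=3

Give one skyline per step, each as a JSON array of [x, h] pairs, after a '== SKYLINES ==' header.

== SKYLINES ==
[[4,11],[12,0]]
[[4,11],[12,0],[30,19],[35,0]]
[[4,11],[12,0],[30,19],[35,0],[41,20],[49,0]]
[[4,11],[12,0],[30,19],[35,0],[41,20],[49,0]]
[[4,11],[12,0],[23,15],[30,19],[35,15],[41,20],[49,0]]
[[4,11],[12,0],[23,18],[27,15],[30,19],[35,15],[41,20],[49,0]]
[[4,11],[12,0],[23,18],[27,15],[30,19],[35,18],[41,20],[49,0]]
[[4,11],[12,0],[23,18],[27,15],[30,19],[35,18],[41,20],[49,0]]
[[4,11],[12,0],[23,18],[27,15],[30,19],[35,18],[41,20],[49,0]]
[[4,11],[12,0],[21,5],[23,18],[27,15],[30,19],[35,18],[41,20],[49,0]]
[[4,11],[12,0],[21,5],[23,18],[27,15],[30,19],[35,18],[41,20],[49,12],[50,0]]
[[4,11],[12,0],[21,5],[23,18],[30,19],[35,18],[41,20],[49,12],[50,0]]
[[4,11],[12,0],[21,5],[23,18],[30,19],[35,18],[41,20],[49,12],[50,0]]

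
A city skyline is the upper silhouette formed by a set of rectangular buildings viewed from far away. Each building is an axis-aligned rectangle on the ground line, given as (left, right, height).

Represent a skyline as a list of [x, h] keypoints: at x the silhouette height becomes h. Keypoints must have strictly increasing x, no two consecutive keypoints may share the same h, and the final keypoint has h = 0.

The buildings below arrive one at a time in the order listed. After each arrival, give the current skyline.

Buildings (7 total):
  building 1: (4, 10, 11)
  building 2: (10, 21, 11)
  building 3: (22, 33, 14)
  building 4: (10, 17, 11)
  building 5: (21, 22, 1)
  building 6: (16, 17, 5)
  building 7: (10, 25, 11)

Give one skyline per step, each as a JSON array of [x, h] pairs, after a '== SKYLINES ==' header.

== SKYLINES ==
[[4,11],[10,0]]
[[4,11],[21,0]]
[[4,11],[21,0],[22,14],[33,0]]
[[4,11],[21,0],[22,14],[33,0]]
[[4,11],[21,1],[22,14],[33,0]]
[[4,11],[21,1],[22,14],[33,0]]
[[4,11],[22,14],[33,0]]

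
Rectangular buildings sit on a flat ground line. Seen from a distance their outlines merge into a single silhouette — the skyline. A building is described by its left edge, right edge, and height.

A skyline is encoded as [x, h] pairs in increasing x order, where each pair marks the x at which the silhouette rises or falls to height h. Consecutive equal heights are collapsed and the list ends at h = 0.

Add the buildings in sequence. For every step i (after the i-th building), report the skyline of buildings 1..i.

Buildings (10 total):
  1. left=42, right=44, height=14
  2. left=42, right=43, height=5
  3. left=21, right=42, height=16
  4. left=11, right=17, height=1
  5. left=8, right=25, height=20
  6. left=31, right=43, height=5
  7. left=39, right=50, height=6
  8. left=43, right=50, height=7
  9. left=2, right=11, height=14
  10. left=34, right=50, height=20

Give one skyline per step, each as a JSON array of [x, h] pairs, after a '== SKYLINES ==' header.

== SKYLINES ==
[[42,14],[44,0]]
[[42,14],[44,0]]
[[21,16],[42,14],[44,0]]
[[11,1],[17,0],[21,16],[42,14],[44,0]]
[[8,20],[25,16],[42,14],[44,0]]
[[8,20],[25,16],[42,14],[44,0]]
[[8,20],[25,16],[42,14],[44,6],[50,0]]
[[8,20],[25,16],[42,14],[44,7],[50,0]]
[[2,14],[8,20],[25,16],[42,14],[44,7],[50,0]]
[[2,14],[8,20],[25,16],[34,20],[50,0]]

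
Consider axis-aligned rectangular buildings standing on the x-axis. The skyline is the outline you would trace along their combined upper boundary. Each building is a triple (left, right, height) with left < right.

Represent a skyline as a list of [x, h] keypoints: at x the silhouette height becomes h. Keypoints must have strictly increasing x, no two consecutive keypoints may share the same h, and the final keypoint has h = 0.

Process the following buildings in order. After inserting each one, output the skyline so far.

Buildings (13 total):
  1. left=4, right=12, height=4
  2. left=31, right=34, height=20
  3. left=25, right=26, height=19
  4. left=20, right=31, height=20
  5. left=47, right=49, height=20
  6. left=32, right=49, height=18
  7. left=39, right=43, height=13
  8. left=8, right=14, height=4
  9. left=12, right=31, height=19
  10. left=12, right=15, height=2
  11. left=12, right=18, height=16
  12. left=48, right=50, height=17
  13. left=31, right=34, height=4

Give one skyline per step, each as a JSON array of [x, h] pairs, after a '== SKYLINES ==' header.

== SKYLINES ==
[[4,4],[12,0]]
[[4,4],[12,0],[31,20],[34,0]]
[[4,4],[12,0],[25,19],[26,0],[31,20],[34,0]]
[[4,4],[12,0],[20,20],[34,0]]
[[4,4],[12,0],[20,20],[34,0],[47,20],[49,0]]
[[4,4],[12,0],[20,20],[34,18],[47,20],[49,0]]
[[4,4],[12,0],[20,20],[34,18],[47,20],[49,0]]
[[4,4],[14,0],[20,20],[34,18],[47,20],[49,0]]
[[4,4],[12,19],[20,20],[34,18],[47,20],[49,0]]
[[4,4],[12,19],[20,20],[34,18],[47,20],[49,0]]
[[4,4],[12,19],[20,20],[34,18],[47,20],[49,0]]
[[4,4],[12,19],[20,20],[34,18],[47,20],[49,17],[50,0]]
[[4,4],[12,19],[20,20],[34,18],[47,20],[49,17],[50,0]]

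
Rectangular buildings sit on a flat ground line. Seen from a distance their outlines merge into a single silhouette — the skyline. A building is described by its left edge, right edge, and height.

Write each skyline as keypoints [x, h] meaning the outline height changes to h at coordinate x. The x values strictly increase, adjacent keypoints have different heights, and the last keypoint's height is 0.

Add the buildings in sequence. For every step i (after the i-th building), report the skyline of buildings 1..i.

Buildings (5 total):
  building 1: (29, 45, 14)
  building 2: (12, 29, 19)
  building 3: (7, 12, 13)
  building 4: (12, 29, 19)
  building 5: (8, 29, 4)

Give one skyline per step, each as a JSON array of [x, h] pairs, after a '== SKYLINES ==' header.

== SKYLINES ==
[[29,14],[45,0]]
[[12,19],[29,14],[45,0]]
[[7,13],[12,19],[29,14],[45,0]]
[[7,13],[12,19],[29,14],[45,0]]
[[7,13],[12,19],[29,14],[45,0]]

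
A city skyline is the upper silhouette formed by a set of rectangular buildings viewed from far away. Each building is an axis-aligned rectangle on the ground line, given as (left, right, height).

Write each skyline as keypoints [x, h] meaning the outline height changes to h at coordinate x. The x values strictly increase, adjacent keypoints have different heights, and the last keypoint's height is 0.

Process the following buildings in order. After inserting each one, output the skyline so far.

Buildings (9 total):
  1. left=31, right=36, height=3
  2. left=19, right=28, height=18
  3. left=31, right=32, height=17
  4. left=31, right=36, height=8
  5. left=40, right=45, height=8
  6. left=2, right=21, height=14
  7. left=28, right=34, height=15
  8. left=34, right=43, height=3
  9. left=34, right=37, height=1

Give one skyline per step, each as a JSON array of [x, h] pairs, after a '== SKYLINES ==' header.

== SKYLINES ==
[[31,3],[36,0]]
[[19,18],[28,0],[31,3],[36,0]]
[[19,18],[28,0],[31,17],[32,3],[36,0]]
[[19,18],[28,0],[31,17],[32,8],[36,0]]
[[19,18],[28,0],[31,17],[32,8],[36,0],[40,8],[45,0]]
[[2,14],[19,18],[28,0],[31,17],[32,8],[36,0],[40,8],[45,0]]
[[2,14],[19,18],[28,15],[31,17],[32,15],[34,8],[36,0],[40,8],[45,0]]
[[2,14],[19,18],[28,15],[31,17],[32,15],[34,8],[36,3],[40,8],[45,0]]
[[2,14],[19,18],[28,15],[31,17],[32,15],[34,8],[36,3],[40,8],[45,0]]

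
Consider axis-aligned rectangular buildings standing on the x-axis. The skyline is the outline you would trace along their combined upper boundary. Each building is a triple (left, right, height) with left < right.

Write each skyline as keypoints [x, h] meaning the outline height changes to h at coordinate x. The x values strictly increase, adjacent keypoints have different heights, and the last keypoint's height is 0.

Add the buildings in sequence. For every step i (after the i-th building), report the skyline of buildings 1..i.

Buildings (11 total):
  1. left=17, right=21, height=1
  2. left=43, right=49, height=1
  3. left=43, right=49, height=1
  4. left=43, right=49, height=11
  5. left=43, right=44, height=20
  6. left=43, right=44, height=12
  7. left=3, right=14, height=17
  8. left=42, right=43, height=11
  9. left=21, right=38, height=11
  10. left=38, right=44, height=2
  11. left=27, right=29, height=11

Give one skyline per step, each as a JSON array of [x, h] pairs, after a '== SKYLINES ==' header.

== SKYLINES ==
[[17,1],[21,0]]
[[17,1],[21,0],[43,1],[49,0]]
[[17,1],[21,0],[43,1],[49,0]]
[[17,1],[21,0],[43,11],[49,0]]
[[17,1],[21,0],[43,20],[44,11],[49,0]]
[[17,1],[21,0],[43,20],[44,11],[49,0]]
[[3,17],[14,0],[17,1],[21,0],[43,20],[44,11],[49,0]]
[[3,17],[14,0],[17,1],[21,0],[42,11],[43,20],[44,11],[49,0]]
[[3,17],[14,0],[17,1],[21,11],[38,0],[42,11],[43,20],[44,11],[49,0]]
[[3,17],[14,0],[17,1],[21,11],[38,2],[42,11],[43,20],[44,11],[49,0]]
[[3,17],[14,0],[17,1],[21,11],[38,2],[42,11],[43,20],[44,11],[49,0]]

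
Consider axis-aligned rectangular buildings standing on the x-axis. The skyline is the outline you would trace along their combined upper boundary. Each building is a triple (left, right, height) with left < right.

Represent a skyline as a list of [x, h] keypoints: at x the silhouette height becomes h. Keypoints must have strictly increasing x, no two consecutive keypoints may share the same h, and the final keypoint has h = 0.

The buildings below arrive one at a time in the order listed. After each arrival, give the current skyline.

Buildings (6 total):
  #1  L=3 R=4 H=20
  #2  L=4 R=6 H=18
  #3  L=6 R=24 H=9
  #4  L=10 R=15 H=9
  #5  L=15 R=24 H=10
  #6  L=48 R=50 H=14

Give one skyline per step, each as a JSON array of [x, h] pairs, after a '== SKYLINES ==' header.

== SKYLINES ==
[[3,20],[4,0]]
[[3,20],[4,18],[6,0]]
[[3,20],[4,18],[6,9],[24,0]]
[[3,20],[4,18],[6,9],[24,0]]
[[3,20],[4,18],[6,9],[15,10],[24,0]]
[[3,20],[4,18],[6,9],[15,10],[24,0],[48,14],[50,0]]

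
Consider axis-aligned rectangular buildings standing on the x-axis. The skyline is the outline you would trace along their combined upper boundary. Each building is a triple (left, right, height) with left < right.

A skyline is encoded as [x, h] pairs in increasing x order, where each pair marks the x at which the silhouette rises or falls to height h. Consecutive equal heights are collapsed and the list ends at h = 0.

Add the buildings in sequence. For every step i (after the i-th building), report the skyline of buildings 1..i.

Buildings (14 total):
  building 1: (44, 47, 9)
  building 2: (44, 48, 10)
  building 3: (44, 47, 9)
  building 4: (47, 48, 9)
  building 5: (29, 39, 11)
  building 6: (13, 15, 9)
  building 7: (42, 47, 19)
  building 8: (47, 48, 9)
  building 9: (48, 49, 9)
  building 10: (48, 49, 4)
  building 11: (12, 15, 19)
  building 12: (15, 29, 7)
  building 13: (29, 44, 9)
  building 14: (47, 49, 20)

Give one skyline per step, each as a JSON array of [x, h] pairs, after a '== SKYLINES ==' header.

== SKYLINES ==
[[44,9],[47,0]]
[[44,10],[48,0]]
[[44,10],[48,0]]
[[44,10],[48,0]]
[[29,11],[39,0],[44,10],[48,0]]
[[13,9],[15,0],[29,11],[39,0],[44,10],[48,0]]
[[13,9],[15,0],[29,11],[39,0],[42,19],[47,10],[48,0]]
[[13,9],[15,0],[29,11],[39,0],[42,19],[47,10],[48,0]]
[[13,9],[15,0],[29,11],[39,0],[42,19],[47,10],[48,9],[49,0]]
[[13,9],[15,0],[29,11],[39,0],[42,19],[47,10],[48,9],[49,0]]
[[12,19],[15,0],[29,11],[39,0],[42,19],[47,10],[48,9],[49,0]]
[[12,19],[15,7],[29,11],[39,0],[42,19],[47,10],[48,9],[49,0]]
[[12,19],[15,7],[29,11],[39,9],[42,19],[47,10],[48,9],[49,0]]
[[12,19],[15,7],[29,11],[39,9],[42,19],[47,20],[49,0]]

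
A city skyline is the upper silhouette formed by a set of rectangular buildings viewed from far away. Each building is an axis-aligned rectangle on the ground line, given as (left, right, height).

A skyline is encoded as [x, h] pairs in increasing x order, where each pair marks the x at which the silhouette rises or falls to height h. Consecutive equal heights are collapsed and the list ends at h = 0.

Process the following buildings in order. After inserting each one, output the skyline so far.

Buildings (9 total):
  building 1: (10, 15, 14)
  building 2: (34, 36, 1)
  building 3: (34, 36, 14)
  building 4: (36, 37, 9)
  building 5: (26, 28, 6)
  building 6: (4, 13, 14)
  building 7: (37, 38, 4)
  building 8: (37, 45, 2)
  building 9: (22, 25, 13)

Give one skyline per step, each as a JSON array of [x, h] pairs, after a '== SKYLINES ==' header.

== SKYLINES ==
[[10,14],[15,0]]
[[10,14],[15,0],[34,1],[36,0]]
[[10,14],[15,0],[34,14],[36,0]]
[[10,14],[15,0],[34,14],[36,9],[37,0]]
[[10,14],[15,0],[26,6],[28,0],[34,14],[36,9],[37,0]]
[[4,14],[15,0],[26,6],[28,0],[34,14],[36,9],[37,0]]
[[4,14],[15,0],[26,6],[28,0],[34,14],[36,9],[37,4],[38,0]]
[[4,14],[15,0],[26,6],[28,0],[34,14],[36,9],[37,4],[38,2],[45,0]]
[[4,14],[15,0],[22,13],[25,0],[26,6],[28,0],[34,14],[36,9],[37,4],[38,2],[45,0]]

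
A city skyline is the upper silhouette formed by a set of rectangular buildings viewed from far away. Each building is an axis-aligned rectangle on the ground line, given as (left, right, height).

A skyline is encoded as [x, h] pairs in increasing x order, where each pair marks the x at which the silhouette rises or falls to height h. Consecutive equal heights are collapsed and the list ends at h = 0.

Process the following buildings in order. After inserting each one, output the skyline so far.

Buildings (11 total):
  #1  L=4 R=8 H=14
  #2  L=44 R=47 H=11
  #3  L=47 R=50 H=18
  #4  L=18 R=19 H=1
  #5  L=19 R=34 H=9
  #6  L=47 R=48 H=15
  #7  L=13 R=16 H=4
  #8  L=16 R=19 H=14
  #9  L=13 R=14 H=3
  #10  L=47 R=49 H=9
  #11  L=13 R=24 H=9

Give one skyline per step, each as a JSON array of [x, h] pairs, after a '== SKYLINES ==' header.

== SKYLINES ==
[[4,14],[8,0]]
[[4,14],[8,0],[44,11],[47,0]]
[[4,14],[8,0],[44,11],[47,18],[50,0]]
[[4,14],[8,0],[18,1],[19,0],[44,11],[47,18],[50,0]]
[[4,14],[8,0],[18,1],[19,9],[34,0],[44,11],[47,18],[50,0]]
[[4,14],[8,0],[18,1],[19,9],[34,0],[44,11],[47,18],[50,0]]
[[4,14],[8,0],[13,4],[16,0],[18,1],[19,9],[34,0],[44,11],[47,18],[50,0]]
[[4,14],[8,0],[13,4],[16,14],[19,9],[34,0],[44,11],[47,18],[50,0]]
[[4,14],[8,0],[13,4],[16,14],[19,9],[34,0],[44,11],[47,18],[50,0]]
[[4,14],[8,0],[13,4],[16,14],[19,9],[34,0],[44,11],[47,18],[50,0]]
[[4,14],[8,0],[13,9],[16,14],[19,9],[34,0],[44,11],[47,18],[50,0]]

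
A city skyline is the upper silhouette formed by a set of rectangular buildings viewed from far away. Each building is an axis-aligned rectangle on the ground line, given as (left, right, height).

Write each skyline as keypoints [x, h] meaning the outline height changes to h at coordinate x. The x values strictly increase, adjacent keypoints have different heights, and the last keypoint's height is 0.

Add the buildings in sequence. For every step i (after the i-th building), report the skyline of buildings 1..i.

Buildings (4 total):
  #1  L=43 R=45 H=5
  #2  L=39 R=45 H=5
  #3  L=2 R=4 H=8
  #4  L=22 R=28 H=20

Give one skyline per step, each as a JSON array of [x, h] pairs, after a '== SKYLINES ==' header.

== SKYLINES ==
[[43,5],[45,0]]
[[39,5],[45,0]]
[[2,8],[4,0],[39,5],[45,0]]
[[2,8],[4,0],[22,20],[28,0],[39,5],[45,0]]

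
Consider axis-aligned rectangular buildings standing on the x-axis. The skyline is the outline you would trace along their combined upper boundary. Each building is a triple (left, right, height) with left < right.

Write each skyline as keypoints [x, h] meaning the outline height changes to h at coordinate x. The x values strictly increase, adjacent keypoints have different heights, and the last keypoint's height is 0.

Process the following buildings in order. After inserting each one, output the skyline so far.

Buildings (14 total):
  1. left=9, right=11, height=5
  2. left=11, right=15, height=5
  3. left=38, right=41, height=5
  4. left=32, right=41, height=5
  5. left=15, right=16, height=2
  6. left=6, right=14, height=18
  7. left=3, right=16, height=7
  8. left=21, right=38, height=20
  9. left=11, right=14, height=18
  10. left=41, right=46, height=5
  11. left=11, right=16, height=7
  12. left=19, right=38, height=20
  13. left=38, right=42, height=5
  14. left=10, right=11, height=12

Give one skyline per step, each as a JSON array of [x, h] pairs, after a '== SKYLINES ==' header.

== SKYLINES ==
[[9,5],[11,0]]
[[9,5],[15,0]]
[[9,5],[15,0],[38,5],[41,0]]
[[9,5],[15,0],[32,5],[41,0]]
[[9,5],[15,2],[16,0],[32,5],[41,0]]
[[6,18],[14,5],[15,2],[16,0],[32,5],[41,0]]
[[3,7],[6,18],[14,7],[16,0],[32,5],[41,0]]
[[3,7],[6,18],[14,7],[16,0],[21,20],[38,5],[41,0]]
[[3,7],[6,18],[14,7],[16,0],[21,20],[38,5],[41,0]]
[[3,7],[6,18],[14,7],[16,0],[21,20],[38,5],[46,0]]
[[3,7],[6,18],[14,7],[16,0],[21,20],[38,5],[46,0]]
[[3,7],[6,18],[14,7],[16,0],[19,20],[38,5],[46,0]]
[[3,7],[6,18],[14,7],[16,0],[19,20],[38,5],[46,0]]
[[3,7],[6,18],[14,7],[16,0],[19,20],[38,5],[46,0]]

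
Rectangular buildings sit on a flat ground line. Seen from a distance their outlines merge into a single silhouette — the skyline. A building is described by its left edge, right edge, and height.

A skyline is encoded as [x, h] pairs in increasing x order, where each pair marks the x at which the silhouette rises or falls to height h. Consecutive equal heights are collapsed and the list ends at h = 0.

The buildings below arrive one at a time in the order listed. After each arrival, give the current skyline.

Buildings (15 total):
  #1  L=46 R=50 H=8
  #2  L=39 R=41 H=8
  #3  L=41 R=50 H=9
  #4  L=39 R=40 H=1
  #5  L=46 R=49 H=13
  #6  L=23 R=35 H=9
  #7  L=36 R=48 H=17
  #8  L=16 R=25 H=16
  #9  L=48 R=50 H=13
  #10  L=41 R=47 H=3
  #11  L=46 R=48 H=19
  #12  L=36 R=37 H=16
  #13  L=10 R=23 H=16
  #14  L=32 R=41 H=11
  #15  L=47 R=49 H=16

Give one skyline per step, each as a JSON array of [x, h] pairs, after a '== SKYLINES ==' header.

== SKYLINES ==
[[46,8],[50,0]]
[[39,8],[41,0],[46,8],[50,0]]
[[39,8],[41,9],[50,0]]
[[39,8],[41,9],[50,0]]
[[39,8],[41,9],[46,13],[49,9],[50,0]]
[[23,9],[35,0],[39,8],[41,9],[46,13],[49,9],[50,0]]
[[23,9],[35,0],[36,17],[48,13],[49,9],[50,0]]
[[16,16],[25,9],[35,0],[36,17],[48,13],[49,9],[50,0]]
[[16,16],[25,9],[35,0],[36,17],[48,13],[50,0]]
[[16,16],[25,9],[35,0],[36,17],[48,13],[50,0]]
[[16,16],[25,9],[35,0],[36,17],[46,19],[48,13],[50,0]]
[[16,16],[25,9],[35,0],[36,17],[46,19],[48,13],[50,0]]
[[10,16],[25,9],[35,0],[36,17],[46,19],[48,13],[50,0]]
[[10,16],[25,9],[32,11],[36,17],[46,19],[48,13],[50,0]]
[[10,16],[25,9],[32,11],[36,17],[46,19],[48,16],[49,13],[50,0]]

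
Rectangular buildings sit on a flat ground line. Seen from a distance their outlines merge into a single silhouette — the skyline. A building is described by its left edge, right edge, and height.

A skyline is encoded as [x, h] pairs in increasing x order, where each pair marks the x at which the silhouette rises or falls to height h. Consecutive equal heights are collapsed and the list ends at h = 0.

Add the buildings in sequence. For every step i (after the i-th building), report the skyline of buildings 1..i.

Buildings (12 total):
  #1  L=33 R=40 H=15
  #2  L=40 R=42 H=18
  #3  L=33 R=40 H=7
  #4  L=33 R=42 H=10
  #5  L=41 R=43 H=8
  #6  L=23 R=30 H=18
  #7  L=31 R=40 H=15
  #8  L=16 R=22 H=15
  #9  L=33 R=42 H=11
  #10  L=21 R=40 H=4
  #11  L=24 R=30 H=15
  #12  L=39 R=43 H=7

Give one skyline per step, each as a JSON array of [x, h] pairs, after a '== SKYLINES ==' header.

== SKYLINES ==
[[33,15],[40,0]]
[[33,15],[40,18],[42,0]]
[[33,15],[40,18],[42,0]]
[[33,15],[40,18],[42,0]]
[[33,15],[40,18],[42,8],[43,0]]
[[23,18],[30,0],[33,15],[40,18],[42,8],[43,0]]
[[23,18],[30,0],[31,15],[40,18],[42,8],[43,0]]
[[16,15],[22,0],[23,18],[30,0],[31,15],[40,18],[42,8],[43,0]]
[[16,15],[22,0],[23,18],[30,0],[31,15],[40,18],[42,8],[43,0]]
[[16,15],[22,4],[23,18],[30,4],[31,15],[40,18],[42,8],[43,0]]
[[16,15],[22,4],[23,18],[30,4],[31,15],[40,18],[42,8],[43,0]]
[[16,15],[22,4],[23,18],[30,4],[31,15],[40,18],[42,8],[43,0]]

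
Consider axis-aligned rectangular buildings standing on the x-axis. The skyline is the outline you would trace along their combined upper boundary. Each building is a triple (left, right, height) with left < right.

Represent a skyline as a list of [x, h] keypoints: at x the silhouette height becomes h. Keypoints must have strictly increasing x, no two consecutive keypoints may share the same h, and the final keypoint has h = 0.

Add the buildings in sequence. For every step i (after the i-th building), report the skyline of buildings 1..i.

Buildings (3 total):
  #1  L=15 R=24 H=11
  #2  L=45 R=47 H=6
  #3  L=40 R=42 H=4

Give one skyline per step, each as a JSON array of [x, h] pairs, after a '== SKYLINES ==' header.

== SKYLINES ==
[[15,11],[24,0]]
[[15,11],[24,0],[45,6],[47,0]]
[[15,11],[24,0],[40,4],[42,0],[45,6],[47,0]]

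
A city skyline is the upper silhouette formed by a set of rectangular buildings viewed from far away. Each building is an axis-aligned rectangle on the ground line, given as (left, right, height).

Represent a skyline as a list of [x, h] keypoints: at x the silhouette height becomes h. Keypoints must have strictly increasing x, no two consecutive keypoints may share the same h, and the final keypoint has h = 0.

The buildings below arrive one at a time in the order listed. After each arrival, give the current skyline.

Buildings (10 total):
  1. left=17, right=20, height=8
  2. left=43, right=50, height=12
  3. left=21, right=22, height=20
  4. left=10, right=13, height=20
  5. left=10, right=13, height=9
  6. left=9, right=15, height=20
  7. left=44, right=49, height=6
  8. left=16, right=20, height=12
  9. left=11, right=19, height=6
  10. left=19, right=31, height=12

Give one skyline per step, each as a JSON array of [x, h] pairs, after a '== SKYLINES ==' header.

== SKYLINES ==
[[17,8],[20,0]]
[[17,8],[20,0],[43,12],[50,0]]
[[17,8],[20,0],[21,20],[22,0],[43,12],[50,0]]
[[10,20],[13,0],[17,8],[20,0],[21,20],[22,0],[43,12],[50,0]]
[[10,20],[13,0],[17,8],[20,0],[21,20],[22,0],[43,12],[50,0]]
[[9,20],[15,0],[17,8],[20,0],[21,20],[22,0],[43,12],[50,0]]
[[9,20],[15,0],[17,8],[20,0],[21,20],[22,0],[43,12],[50,0]]
[[9,20],[15,0],[16,12],[20,0],[21,20],[22,0],[43,12],[50,0]]
[[9,20],[15,6],[16,12],[20,0],[21,20],[22,0],[43,12],[50,0]]
[[9,20],[15,6],[16,12],[21,20],[22,12],[31,0],[43,12],[50,0]]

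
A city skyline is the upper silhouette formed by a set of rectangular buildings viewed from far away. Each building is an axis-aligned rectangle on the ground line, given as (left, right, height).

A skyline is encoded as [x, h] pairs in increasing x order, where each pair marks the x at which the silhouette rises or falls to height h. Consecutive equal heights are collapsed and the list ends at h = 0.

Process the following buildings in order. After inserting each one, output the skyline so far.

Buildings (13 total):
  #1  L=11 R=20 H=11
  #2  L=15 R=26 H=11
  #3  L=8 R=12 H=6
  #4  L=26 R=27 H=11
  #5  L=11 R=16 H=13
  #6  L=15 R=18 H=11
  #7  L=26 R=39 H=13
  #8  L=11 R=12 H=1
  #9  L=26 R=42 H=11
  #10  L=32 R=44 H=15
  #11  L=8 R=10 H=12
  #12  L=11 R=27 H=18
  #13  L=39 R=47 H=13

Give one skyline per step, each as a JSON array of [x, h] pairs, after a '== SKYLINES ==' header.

== SKYLINES ==
[[11,11],[20,0]]
[[11,11],[26,0]]
[[8,6],[11,11],[26,0]]
[[8,6],[11,11],[27,0]]
[[8,6],[11,13],[16,11],[27,0]]
[[8,6],[11,13],[16,11],[27,0]]
[[8,6],[11,13],[16,11],[26,13],[39,0]]
[[8,6],[11,13],[16,11],[26,13],[39,0]]
[[8,6],[11,13],[16,11],[26,13],[39,11],[42,0]]
[[8,6],[11,13],[16,11],[26,13],[32,15],[44,0]]
[[8,12],[10,6],[11,13],[16,11],[26,13],[32,15],[44,0]]
[[8,12],[10,6],[11,18],[27,13],[32,15],[44,0]]
[[8,12],[10,6],[11,18],[27,13],[32,15],[44,13],[47,0]]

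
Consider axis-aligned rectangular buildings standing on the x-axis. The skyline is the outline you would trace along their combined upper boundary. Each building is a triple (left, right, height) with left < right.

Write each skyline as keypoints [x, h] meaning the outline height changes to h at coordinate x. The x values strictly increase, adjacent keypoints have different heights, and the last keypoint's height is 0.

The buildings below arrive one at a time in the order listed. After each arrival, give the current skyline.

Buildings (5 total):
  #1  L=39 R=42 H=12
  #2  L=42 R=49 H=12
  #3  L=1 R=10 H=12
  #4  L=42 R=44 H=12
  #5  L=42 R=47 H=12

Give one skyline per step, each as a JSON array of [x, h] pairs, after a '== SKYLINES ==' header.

== SKYLINES ==
[[39,12],[42,0]]
[[39,12],[49,0]]
[[1,12],[10,0],[39,12],[49,0]]
[[1,12],[10,0],[39,12],[49,0]]
[[1,12],[10,0],[39,12],[49,0]]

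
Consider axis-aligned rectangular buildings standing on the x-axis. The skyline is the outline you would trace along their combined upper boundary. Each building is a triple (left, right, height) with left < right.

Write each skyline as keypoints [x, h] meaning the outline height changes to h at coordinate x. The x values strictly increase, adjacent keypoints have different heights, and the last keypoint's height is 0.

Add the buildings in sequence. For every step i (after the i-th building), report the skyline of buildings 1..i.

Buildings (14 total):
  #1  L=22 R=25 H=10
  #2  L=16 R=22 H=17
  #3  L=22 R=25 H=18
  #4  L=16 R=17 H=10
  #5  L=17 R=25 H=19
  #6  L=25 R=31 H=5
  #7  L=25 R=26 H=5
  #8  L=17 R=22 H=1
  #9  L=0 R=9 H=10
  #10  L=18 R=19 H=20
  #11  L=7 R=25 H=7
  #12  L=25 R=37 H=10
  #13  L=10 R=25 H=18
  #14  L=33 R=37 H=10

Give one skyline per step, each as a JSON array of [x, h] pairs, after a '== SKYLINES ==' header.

== SKYLINES ==
[[22,10],[25,0]]
[[16,17],[22,10],[25,0]]
[[16,17],[22,18],[25,0]]
[[16,17],[22,18],[25,0]]
[[16,17],[17,19],[25,0]]
[[16,17],[17,19],[25,5],[31,0]]
[[16,17],[17,19],[25,5],[31,0]]
[[16,17],[17,19],[25,5],[31,0]]
[[0,10],[9,0],[16,17],[17,19],[25,5],[31,0]]
[[0,10],[9,0],[16,17],[17,19],[18,20],[19,19],[25,5],[31,0]]
[[0,10],[9,7],[16,17],[17,19],[18,20],[19,19],[25,5],[31,0]]
[[0,10],[9,7],[16,17],[17,19],[18,20],[19,19],[25,10],[37,0]]
[[0,10],[9,7],[10,18],[17,19],[18,20],[19,19],[25,10],[37,0]]
[[0,10],[9,7],[10,18],[17,19],[18,20],[19,19],[25,10],[37,0]]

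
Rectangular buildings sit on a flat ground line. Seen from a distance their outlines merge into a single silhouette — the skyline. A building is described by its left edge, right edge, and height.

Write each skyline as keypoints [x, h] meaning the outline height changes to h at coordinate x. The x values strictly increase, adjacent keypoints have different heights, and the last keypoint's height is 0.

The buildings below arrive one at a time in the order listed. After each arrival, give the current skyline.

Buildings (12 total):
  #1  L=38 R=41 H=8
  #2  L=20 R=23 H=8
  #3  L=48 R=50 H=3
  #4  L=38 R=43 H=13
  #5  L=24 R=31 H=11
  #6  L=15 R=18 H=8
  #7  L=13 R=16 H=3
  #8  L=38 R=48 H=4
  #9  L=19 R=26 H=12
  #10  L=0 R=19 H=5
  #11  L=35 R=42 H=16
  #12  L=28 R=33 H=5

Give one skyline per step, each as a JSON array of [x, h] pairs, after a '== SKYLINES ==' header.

== SKYLINES ==
[[38,8],[41,0]]
[[20,8],[23,0],[38,8],[41,0]]
[[20,8],[23,0],[38,8],[41,0],[48,3],[50,0]]
[[20,8],[23,0],[38,13],[43,0],[48,3],[50,0]]
[[20,8],[23,0],[24,11],[31,0],[38,13],[43,0],[48,3],[50,0]]
[[15,8],[18,0],[20,8],[23,0],[24,11],[31,0],[38,13],[43,0],[48,3],[50,0]]
[[13,3],[15,8],[18,0],[20,8],[23,0],[24,11],[31,0],[38,13],[43,0],[48,3],[50,0]]
[[13,3],[15,8],[18,0],[20,8],[23,0],[24,11],[31,0],[38,13],[43,4],[48,3],[50,0]]
[[13,3],[15,8],[18,0],[19,12],[26,11],[31,0],[38,13],[43,4],[48,3],[50,0]]
[[0,5],[15,8],[18,5],[19,12],[26,11],[31,0],[38,13],[43,4],[48,3],[50,0]]
[[0,5],[15,8],[18,5],[19,12],[26,11],[31,0],[35,16],[42,13],[43,4],[48,3],[50,0]]
[[0,5],[15,8],[18,5],[19,12],[26,11],[31,5],[33,0],[35,16],[42,13],[43,4],[48,3],[50,0]]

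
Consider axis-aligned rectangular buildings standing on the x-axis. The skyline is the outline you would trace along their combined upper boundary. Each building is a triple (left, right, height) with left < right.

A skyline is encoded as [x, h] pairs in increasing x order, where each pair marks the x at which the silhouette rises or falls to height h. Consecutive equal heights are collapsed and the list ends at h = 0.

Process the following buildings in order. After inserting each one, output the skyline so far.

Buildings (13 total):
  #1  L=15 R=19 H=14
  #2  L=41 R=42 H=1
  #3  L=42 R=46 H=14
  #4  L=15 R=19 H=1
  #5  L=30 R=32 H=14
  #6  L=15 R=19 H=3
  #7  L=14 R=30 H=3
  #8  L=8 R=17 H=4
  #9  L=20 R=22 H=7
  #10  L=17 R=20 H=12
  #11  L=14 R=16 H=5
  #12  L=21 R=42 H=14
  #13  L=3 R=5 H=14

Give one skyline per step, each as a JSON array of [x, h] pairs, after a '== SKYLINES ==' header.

== SKYLINES ==
[[15,14],[19,0]]
[[15,14],[19,0],[41,1],[42,0]]
[[15,14],[19,0],[41,1],[42,14],[46,0]]
[[15,14],[19,0],[41,1],[42,14],[46,0]]
[[15,14],[19,0],[30,14],[32,0],[41,1],[42,14],[46,0]]
[[15,14],[19,0],[30,14],[32,0],[41,1],[42,14],[46,0]]
[[14,3],[15,14],[19,3],[30,14],[32,0],[41,1],[42,14],[46,0]]
[[8,4],[15,14],[19,3],[30,14],[32,0],[41,1],[42,14],[46,0]]
[[8,4],[15,14],[19,3],[20,7],[22,3],[30,14],[32,0],[41,1],[42,14],[46,0]]
[[8,4],[15,14],[19,12],[20,7],[22,3],[30,14],[32,0],[41,1],[42,14],[46,0]]
[[8,4],[14,5],[15,14],[19,12],[20,7],[22,3],[30,14],[32,0],[41,1],[42,14],[46,0]]
[[8,4],[14,5],[15,14],[19,12],[20,7],[21,14],[46,0]]
[[3,14],[5,0],[8,4],[14,5],[15,14],[19,12],[20,7],[21,14],[46,0]]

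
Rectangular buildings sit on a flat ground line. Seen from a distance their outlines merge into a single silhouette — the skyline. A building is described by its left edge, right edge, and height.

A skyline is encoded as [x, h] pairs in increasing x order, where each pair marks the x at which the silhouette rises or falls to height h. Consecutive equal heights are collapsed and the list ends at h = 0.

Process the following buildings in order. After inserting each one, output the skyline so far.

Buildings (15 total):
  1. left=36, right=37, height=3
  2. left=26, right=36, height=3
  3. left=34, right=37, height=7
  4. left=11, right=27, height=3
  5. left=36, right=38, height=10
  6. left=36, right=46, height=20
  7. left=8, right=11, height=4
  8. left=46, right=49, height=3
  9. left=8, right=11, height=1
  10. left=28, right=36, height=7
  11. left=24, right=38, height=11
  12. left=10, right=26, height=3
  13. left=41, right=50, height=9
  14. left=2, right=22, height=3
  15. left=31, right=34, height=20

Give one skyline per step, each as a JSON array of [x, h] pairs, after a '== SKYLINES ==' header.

== SKYLINES ==
[[36,3],[37,0]]
[[26,3],[37,0]]
[[26,3],[34,7],[37,0]]
[[11,3],[34,7],[37,0]]
[[11,3],[34,7],[36,10],[38,0]]
[[11,3],[34,7],[36,20],[46,0]]
[[8,4],[11,3],[34,7],[36,20],[46,0]]
[[8,4],[11,3],[34,7],[36,20],[46,3],[49,0]]
[[8,4],[11,3],[34,7],[36,20],[46,3],[49,0]]
[[8,4],[11,3],[28,7],[36,20],[46,3],[49,0]]
[[8,4],[11,3],[24,11],[36,20],[46,3],[49,0]]
[[8,4],[11,3],[24,11],[36,20],[46,3],[49,0]]
[[8,4],[11,3],[24,11],[36,20],[46,9],[50,0]]
[[2,3],[8,4],[11,3],[24,11],[36,20],[46,9],[50,0]]
[[2,3],[8,4],[11,3],[24,11],[31,20],[34,11],[36,20],[46,9],[50,0]]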